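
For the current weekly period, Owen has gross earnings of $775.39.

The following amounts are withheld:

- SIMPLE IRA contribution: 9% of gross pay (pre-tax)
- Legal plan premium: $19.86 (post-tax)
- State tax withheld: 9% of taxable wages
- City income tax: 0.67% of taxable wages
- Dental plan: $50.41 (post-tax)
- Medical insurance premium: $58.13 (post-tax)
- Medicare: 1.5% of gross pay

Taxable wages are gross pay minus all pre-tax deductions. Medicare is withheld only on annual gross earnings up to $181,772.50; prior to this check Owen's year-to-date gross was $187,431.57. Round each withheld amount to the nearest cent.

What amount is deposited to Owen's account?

SIMPLE IRA contribution: $775.39 × 0.09 = $69.79
Taxable wages = $775.39 − $69.79 = $705.60
City income tax: $705.60 × 0.0067 = $4.73
State tax withheld: $705.60 × 0.09 = $63.50
Medicare: annual cap $181,772.50 already reached (YTD $187,431.57), so $0.00
Dental plan: $50.41
Legal plan premium: $19.86
Medical insurance premium: $58.13
Total deductions = $69.79 + $4.73 + $63.50 + $0.00 + $50.41 + $19.86 + $58.13 = $266.42
Net pay = $775.39 − $266.42 = $508.97

$508.97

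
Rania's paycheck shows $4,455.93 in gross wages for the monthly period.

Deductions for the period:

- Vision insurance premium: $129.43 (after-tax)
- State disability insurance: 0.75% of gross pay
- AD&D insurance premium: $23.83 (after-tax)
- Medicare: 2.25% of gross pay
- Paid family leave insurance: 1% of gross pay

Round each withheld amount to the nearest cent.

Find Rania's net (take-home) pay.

Paid family leave insurance: $4,455.93 × 0.01 = $44.56
State disability insurance: $4,455.93 × 0.0075 = $33.42
Medicare: $4,455.93 × 0.0225 = $100.26
Vision insurance premium: $129.43
AD&D insurance premium: $23.83
Total deductions = $44.56 + $33.42 + $100.26 + $129.43 + $23.83 = $331.50
Net pay = $4,455.93 − $331.50 = $4,124.43

$4,124.43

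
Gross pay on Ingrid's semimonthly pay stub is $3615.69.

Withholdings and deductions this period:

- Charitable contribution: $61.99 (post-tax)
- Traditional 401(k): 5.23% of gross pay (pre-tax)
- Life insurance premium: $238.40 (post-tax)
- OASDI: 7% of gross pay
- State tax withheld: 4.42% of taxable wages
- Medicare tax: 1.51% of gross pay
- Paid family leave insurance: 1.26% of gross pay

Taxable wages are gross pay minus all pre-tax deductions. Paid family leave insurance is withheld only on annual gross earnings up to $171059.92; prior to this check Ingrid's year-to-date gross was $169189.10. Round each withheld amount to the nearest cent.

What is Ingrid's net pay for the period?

Traditional 401(k): $3615.69 × 0.0523 = $189.10
Taxable wages = $3615.69 − $189.10 = $3426.59
State tax withheld: $3426.59 × 0.0442 = $151.46
Medicare tax: $3615.69 × 0.0151 = $54.60
OASDI: $3615.69 × 0.07 = $253.10
Paid family leave insurance: only $171059.92 − $169189.10 = $1870.82 of this check is subject → $1870.82 × 0.0126 = $23.57
Charitable contribution: $61.99
Life insurance premium: $238.40
Total deductions = $189.10 + $151.46 + $54.60 + $253.10 + $23.57 + $61.99 + $238.40 = $972.22
Net pay = $3615.69 − $972.22 = $2643.47

$2643.47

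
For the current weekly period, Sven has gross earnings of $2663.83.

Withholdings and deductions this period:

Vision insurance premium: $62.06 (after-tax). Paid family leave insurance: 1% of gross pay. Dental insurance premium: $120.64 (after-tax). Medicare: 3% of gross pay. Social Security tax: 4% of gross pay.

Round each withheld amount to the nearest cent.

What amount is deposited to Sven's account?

$2268.03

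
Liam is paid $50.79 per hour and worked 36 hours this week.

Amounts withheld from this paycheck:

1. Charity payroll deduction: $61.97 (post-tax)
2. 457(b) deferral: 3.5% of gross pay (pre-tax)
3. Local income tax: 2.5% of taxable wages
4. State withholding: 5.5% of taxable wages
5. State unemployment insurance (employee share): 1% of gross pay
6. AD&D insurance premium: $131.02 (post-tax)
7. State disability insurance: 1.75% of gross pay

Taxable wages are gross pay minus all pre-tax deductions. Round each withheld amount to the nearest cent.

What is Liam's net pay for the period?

$1,380.02

Gross pay: 36 × $50.79 = $1,828.44
457(b) deferral: $1,828.44 × 0.035 = $64.00
Taxable wages = $1,828.44 − $64.00 = $1,764.44
State withholding: $1,764.44 × 0.055 = $97.04
Local income tax: $1,764.44 × 0.025 = $44.11
State unemployment insurance (employee share): $1,828.44 × 0.01 = $18.28
State disability insurance: $1,828.44 × 0.0175 = $32.00
Charity payroll deduction: $61.97
AD&D insurance premium: $131.02
Total deductions = $64.00 + $97.04 + $44.11 + $18.28 + $32.00 + $61.97 + $131.02 = $448.42
Net pay = $1,828.44 − $448.42 = $1,380.02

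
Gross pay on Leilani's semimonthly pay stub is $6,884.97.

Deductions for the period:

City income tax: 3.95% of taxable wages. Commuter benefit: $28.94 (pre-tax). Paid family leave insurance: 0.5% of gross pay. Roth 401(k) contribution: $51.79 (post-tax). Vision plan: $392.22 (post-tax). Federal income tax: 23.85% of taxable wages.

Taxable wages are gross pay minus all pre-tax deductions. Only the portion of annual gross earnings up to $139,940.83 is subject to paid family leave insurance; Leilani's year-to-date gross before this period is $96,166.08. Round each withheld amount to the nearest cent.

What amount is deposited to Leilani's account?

Commuter benefit: $28.94
Taxable wages = $6,884.97 − $28.94 = $6,856.03
Federal income tax: $6,856.03 × 0.2385 = $1,635.16
City income tax: $6,856.03 × 0.0395 = $270.81
Paid family leave insurance: cap not yet reached, full $6,884.97 is subject → $6,884.97 × 0.005 = $34.42
Vision plan: $392.22
Roth 401(k) contribution: $51.79
Total deductions = $28.94 + $1,635.16 + $270.81 + $34.42 + $392.22 + $51.79 = $2,413.34
Net pay = $6,884.97 − $2,413.34 = $4,471.63

$4,471.63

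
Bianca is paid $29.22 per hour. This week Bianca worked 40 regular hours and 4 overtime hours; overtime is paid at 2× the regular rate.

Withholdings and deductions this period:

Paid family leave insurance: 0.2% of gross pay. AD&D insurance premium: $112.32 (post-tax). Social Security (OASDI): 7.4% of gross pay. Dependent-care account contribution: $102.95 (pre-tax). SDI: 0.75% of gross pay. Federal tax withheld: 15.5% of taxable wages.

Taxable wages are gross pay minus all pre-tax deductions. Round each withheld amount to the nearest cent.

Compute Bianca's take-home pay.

Regular pay: 40 × $29.22 = $1,168.80
Overtime pay: 4 × $29.22 × 2 = $233.76
Gross pay = $1,168.80 + $233.76 = $1,402.56
Dependent-care account contribution: $102.95
Taxable wages = $1,402.56 − $102.95 = $1,299.61
Federal tax withheld: $1,299.61 × 0.155 = $201.44
Paid family leave insurance: $1,402.56 × 0.002 = $2.81
Social Security (OASDI): $1,402.56 × 0.074 = $103.79
SDI: $1,402.56 × 0.0075 = $10.52
AD&D insurance premium: $112.32
Total deductions = $102.95 + $201.44 + $2.81 + $103.79 + $10.52 + $112.32 = $533.83
Net pay = $1,402.56 − $533.83 = $868.73

$868.73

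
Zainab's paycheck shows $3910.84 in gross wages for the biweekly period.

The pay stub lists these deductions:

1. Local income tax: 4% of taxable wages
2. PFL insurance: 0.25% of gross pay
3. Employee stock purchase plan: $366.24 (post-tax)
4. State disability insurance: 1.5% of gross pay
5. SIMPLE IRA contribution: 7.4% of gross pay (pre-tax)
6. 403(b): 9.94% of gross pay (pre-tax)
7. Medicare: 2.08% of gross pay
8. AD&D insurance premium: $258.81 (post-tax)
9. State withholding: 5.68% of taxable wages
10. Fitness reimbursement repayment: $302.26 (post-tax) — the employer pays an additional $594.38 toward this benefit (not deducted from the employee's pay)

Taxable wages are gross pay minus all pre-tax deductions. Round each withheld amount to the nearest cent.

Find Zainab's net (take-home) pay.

SIMPLE IRA contribution: $3910.84 × 0.074 = $289.40
403(b): $3910.84 × 0.0994 = $388.74
Pre-tax total = $289.40 + $388.74 = $678.14
Taxable wages = $3910.84 − $678.14 = $3232.70
State withholding: $3232.70 × 0.0568 = $183.62
Local income tax: $3232.70 × 0.04 = $129.31
Medicare: $3910.84 × 0.0208 = $81.35
PFL insurance: $3910.84 × 0.0025 = $9.78
State disability insurance: $3910.84 × 0.015 = $58.66
Employee stock purchase plan: $366.24
AD&D insurance premium: $258.81
Fitness reimbursement repayment: $302.26
(Employer's $594.38 toward fitness reimbursement repayment is not withheld from the employee.)
Total deductions = $289.40 + $388.74 + $183.62 + $129.31 + $81.35 + $9.78 + $58.66 + $366.24 + $258.81 + $302.26 = $2068.17
Net pay = $3910.84 − $2068.17 = $1842.67

$1842.67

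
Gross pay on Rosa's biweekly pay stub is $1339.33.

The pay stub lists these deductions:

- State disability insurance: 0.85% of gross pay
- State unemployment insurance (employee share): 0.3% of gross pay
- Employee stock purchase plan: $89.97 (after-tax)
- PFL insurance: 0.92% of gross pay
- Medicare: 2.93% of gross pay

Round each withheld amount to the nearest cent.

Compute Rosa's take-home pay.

State disability insurance: $1339.33 × 0.0085 = $11.38
State unemployment insurance (employee share): $1339.33 × 0.003 = $4.02
Medicare: $1339.33 × 0.0293 = $39.24
PFL insurance: $1339.33 × 0.0092 = $12.32
Employee stock purchase plan: $89.97
Total deductions = $11.38 + $4.02 + $39.24 + $12.32 + $89.97 = $156.93
Net pay = $1339.33 − $156.93 = $1182.40

$1182.40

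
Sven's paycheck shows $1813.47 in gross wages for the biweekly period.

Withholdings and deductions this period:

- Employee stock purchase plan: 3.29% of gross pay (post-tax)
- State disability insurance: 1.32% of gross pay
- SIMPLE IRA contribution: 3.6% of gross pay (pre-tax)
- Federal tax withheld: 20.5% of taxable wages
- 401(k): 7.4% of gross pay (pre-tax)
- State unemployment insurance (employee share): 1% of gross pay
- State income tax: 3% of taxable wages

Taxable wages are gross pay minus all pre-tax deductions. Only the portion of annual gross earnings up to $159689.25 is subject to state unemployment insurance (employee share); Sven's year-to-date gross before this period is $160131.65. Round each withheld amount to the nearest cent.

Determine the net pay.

401(k): $1813.47 × 0.074 = $134.20
SIMPLE IRA contribution: $1813.47 × 0.036 = $65.28
Pre-tax total = $134.20 + $65.28 = $199.48
Taxable wages = $1813.47 − $199.48 = $1613.99
State income tax: $1613.99 × 0.03 = $48.42
Federal tax withheld: $1613.99 × 0.205 = $330.87
State disability insurance: $1813.47 × 0.0132 = $23.94
State unemployment insurance (employee share): annual cap $159689.25 already reached (YTD $160131.65), so $0.00
Employee stock purchase plan: $1813.47 × 0.0329 = $59.66
Total deductions = $134.20 + $65.28 + $48.42 + $330.87 + $23.94 + $0.00 + $59.66 = $662.37
Net pay = $1813.47 − $662.37 = $1151.10

$1151.10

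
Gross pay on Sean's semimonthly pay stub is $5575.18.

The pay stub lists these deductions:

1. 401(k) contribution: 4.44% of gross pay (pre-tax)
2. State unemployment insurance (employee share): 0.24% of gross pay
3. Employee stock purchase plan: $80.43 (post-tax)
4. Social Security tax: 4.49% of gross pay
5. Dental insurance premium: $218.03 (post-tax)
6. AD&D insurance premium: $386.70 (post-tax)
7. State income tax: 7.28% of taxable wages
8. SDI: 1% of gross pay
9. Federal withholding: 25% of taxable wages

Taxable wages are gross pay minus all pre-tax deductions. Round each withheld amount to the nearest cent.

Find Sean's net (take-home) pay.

401(k) contribution: $5575.18 × 0.0444 = $247.54
Taxable wages = $5575.18 − $247.54 = $5327.64
State income tax: $5327.64 × 0.0728 = $387.85
Federal withholding: $5327.64 × 0.25 = $1331.91
Social Security tax: $5575.18 × 0.0449 = $250.33
State unemployment insurance (employee share): $5575.18 × 0.0024 = $13.38
SDI: $5575.18 × 0.01 = $55.75
Dental insurance premium: $218.03
Employee stock purchase plan: $80.43
AD&D insurance premium: $386.70
Total deductions = $247.54 + $387.85 + $1331.91 + $250.33 + $13.38 + $55.75 + $218.03 + $80.43 + $386.70 = $2971.92
Net pay = $5575.18 − $2971.92 = $2603.26

$2603.26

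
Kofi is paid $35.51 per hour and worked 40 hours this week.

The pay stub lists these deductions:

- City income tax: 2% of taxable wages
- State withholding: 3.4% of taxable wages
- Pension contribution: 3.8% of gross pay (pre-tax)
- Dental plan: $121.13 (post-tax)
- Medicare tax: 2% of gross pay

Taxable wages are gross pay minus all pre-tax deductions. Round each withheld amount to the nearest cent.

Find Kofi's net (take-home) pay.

Gross pay: 40 × $35.51 = $1,420.40
Pension contribution: $1,420.40 × 0.038 = $53.98
Taxable wages = $1,420.40 − $53.98 = $1,366.42
City income tax: $1,366.42 × 0.02 = $27.33
State withholding: $1,366.42 × 0.034 = $46.46
Medicare tax: $1,420.40 × 0.02 = $28.41
Dental plan: $121.13
Total deductions = $53.98 + $27.33 + $46.46 + $28.41 + $121.13 = $277.31
Net pay = $1,420.40 − $277.31 = $1,143.09

$1,143.09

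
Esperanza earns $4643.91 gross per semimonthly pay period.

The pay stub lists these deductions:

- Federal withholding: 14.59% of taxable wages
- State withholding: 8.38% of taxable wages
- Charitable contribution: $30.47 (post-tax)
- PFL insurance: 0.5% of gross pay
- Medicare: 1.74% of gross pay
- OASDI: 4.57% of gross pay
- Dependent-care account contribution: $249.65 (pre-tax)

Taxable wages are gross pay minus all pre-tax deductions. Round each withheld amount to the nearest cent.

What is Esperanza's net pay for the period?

Dependent-care account contribution: $249.65
Taxable wages = $4643.91 − $249.65 = $4394.26
State withholding: $4394.26 × 0.0838 = $368.24
Federal withholding: $4394.26 × 0.1459 = $641.12
PFL insurance: $4643.91 × 0.005 = $23.22
Medicare: $4643.91 × 0.0174 = $80.80
OASDI: $4643.91 × 0.0457 = $212.23
Charitable contribution: $30.47
Total deductions = $249.65 + $368.24 + $641.12 + $23.22 + $80.80 + $212.23 + $30.47 = $1605.73
Net pay = $4643.91 − $1605.73 = $3038.18

$3038.18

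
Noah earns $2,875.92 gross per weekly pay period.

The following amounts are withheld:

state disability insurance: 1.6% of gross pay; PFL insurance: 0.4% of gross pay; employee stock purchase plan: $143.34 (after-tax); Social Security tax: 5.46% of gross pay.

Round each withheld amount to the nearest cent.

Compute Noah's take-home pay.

PFL insurance: $2,875.92 × 0.004 = $11.50
State disability insurance: $2,875.92 × 0.016 = $46.01
Social Security tax: $2,875.92 × 0.0546 = $157.03
Employee stock purchase plan: $143.34
Total deductions = $11.50 + $46.01 + $157.03 + $143.34 = $357.88
Net pay = $2,875.92 − $357.88 = $2,518.04

$2,518.04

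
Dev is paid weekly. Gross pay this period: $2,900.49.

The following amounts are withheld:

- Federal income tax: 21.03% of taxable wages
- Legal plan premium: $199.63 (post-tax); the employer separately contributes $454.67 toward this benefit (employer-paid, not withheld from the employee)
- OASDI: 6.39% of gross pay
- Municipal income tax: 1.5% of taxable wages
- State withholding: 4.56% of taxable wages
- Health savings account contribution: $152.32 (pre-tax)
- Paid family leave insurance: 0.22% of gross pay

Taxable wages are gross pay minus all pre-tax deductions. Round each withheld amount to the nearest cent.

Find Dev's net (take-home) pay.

Health savings account contribution: $152.32
Taxable wages = $2,900.49 − $152.32 = $2,748.17
Municipal income tax: $2,748.17 × 0.015 = $41.22
Federal income tax: $2,748.17 × 0.2103 = $577.94
State withholding: $2,748.17 × 0.0456 = $125.32
Paid family leave insurance: $2,900.49 × 0.0022 = $6.38
OASDI: $2,900.49 × 0.0639 = $185.34
Legal plan premium: $199.63
(Employer's $454.67 toward legal plan premium is not withheld from the employee.)
Total deductions = $152.32 + $41.22 + $577.94 + $125.32 + $6.38 + $185.34 + $199.63 = $1,288.15
Net pay = $2,900.49 − $1,288.15 = $1,612.34

$1,612.34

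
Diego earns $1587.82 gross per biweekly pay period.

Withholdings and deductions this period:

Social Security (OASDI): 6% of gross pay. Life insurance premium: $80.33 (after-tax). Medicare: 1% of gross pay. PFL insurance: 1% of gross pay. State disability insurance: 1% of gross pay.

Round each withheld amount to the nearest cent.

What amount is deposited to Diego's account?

$1364.58

State disability insurance: $1587.82 × 0.01 = $15.88
PFL insurance: $1587.82 × 0.01 = $15.88
Social Security (OASDI): $1587.82 × 0.06 = $95.27
Medicare: $1587.82 × 0.01 = $15.88
Life insurance premium: $80.33
Total deductions = $15.88 + $15.88 + $95.27 + $15.88 + $80.33 = $223.24
Net pay = $1587.82 − $223.24 = $1364.58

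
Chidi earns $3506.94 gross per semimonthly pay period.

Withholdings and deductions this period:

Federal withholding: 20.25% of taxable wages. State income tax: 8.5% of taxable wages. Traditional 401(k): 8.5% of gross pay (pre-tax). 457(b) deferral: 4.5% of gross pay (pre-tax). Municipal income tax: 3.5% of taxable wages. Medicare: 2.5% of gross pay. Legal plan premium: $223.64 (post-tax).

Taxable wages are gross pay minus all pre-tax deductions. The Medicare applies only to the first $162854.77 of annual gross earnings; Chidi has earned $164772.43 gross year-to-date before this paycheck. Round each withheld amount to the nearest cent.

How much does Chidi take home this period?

$1843.43

457(b) deferral: $3506.94 × 0.045 = $157.81
Traditional 401(k): $3506.94 × 0.085 = $298.09
Pre-tax total = $157.81 + $298.09 = $455.90
Taxable wages = $3506.94 − $455.90 = $3051.04
Municipal income tax: $3051.04 × 0.035 = $106.79
Federal withholding: $3051.04 × 0.2025 = $617.84
State income tax: $3051.04 × 0.085 = $259.34
Medicare: annual cap $162854.77 already reached (YTD $164772.43), so $0.00
Legal plan premium: $223.64
Total deductions = $157.81 + $298.09 + $106.79 + $617.84 + $259.34 + $0.00 + $223.64 = $1663.51
Net pay = $3506.94 − $1663.51 = $1843.43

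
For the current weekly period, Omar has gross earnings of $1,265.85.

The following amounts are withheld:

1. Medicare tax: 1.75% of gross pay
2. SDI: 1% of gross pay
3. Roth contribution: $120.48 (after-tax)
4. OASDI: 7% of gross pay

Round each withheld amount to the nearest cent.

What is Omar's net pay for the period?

OASDI: $1,265.85 × 0.07 = $88.61
Medicare tax: $1,265.85 × 0.0175 = $22.15
SDI: $1,265.85 × 0.01 = $12.66
Roth contribution: $120.48
Total deductions = $88.61 + $22.15 + $12.66 + $120.48 = $243.90
Net pay = $1,265.85 − $243.90 = $1,021.95

$1,021.95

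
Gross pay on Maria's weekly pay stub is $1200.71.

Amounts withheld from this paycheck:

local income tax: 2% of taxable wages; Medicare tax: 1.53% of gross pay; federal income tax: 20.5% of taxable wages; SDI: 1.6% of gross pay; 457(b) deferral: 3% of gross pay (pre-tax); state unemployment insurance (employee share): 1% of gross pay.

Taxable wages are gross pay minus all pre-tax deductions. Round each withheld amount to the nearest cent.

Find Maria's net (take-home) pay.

$853.05

457(b) deferral: $1200.71 × 0.03 = $36.02
Taxable wages = $1200.71 − $36.02 = $1164.69
Federal income tax: $1164.69 × 0.205 = $238.76
Local income tax: $1164.69 × 0.02 = $23.29
Medicare tax: $1200.71 × 0.0153 = $18.37
State unemployment insurance (employee share): $1200.71 × 0.01 = $12.01
SDI: $1200.71 × 0.016 = $19.21
Total deductions = $36.02 + $238.76 + $23.29 + $18.37 + $12.01 + $19.21 = $347.66
Net pay = $1200.71 − $347.66 = $853.05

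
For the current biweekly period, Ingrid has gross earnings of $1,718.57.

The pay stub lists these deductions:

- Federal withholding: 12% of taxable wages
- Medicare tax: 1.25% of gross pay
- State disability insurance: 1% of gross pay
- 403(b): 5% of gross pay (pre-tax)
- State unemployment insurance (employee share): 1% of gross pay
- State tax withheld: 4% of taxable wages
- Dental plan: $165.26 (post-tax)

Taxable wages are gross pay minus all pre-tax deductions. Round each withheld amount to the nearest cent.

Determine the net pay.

$1,150.29

403(b): $1,718.57 × 0.05 = $85.93
Taxable wages = $1,718.57 − $85.93 = $1,632.64
State tax withheld: $1,632.64 × 0.04 = $65.31
Federal withholding: $1,632.64 × 0.12 = $195.92
State unemployment insurance (employee share): $1,718.57 × 0.01 = $17.19
Medicare tax: $1,718.57 × 0.0125 = $21.48
State disability insurance: $1,718.57 × 0.01 = $17.19
Dental plan: $165.26
Total deductions = $85.93 + $65.31 + $195.92 + $17.19 + $21.48 + $17.19 + $165.26 = $568.28
Net pay = $1,718.57 − $568.28 = $1,150.29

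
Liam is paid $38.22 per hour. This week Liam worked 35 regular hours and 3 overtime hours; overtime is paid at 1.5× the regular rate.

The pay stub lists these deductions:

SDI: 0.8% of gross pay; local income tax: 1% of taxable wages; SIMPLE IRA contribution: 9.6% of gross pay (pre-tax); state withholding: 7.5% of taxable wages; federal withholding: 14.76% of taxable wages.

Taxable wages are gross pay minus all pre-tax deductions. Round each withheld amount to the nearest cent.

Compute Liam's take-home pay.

Regular pay: 35 × $38.22 = $1,337.70
Overtime pay: 3 × $38.22 × 1.5 = $171.99
Gross pay = $1,337.70 + $171.99 = $1,509.69
SIMPLE IRA contribution: $1,509.69 × 0.096 = $144.93
Taxable wages = $1,509.69 − $144.93 = $1,364.76
Federal withholding: $1,364.76 × 0.1476 = $201.44
Local income tax: $1,364.76 × 0.01 = $13.65
State withholding: $1,364.76 × 0.075 = $102.36
SDI: $1,509.69 × 0.008 = $12.08
Total deductions = $144.93 + $201.44 + $13.65 + $102.36 + $12.08 = $474.46
Net pay = $1,509.69 − $474.46 = $1,035.23

$1,035.23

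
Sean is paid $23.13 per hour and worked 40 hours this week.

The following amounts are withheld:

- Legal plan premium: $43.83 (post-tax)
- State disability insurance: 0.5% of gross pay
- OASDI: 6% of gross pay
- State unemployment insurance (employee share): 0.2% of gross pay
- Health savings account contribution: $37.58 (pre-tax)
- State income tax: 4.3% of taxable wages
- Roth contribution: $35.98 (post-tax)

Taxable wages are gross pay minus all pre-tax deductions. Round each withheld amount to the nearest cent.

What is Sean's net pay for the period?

Gross pay: 40 × $23.13 = $925.20
Health savings account contribution: $37.58
Taxable wages = $925.20 − $37.58 = $887.62
State income tax: $887.62 × 0.043 = $38.17
OASDI: $925.20 × 0.06 = $55.51
State disability insurance: $925.20 × 0.005 = $4.63
State unemployment insurance (employee share): $925.20 × 0.002 = $1.85
Legal plan premium: $43.83
Roth contribution: $35.98
Total deductions = $37.58 + $38.17 + $55.51 + $4.63 + $1.85 + $43.83 + $35.98 = $217.55
Net pay = $925.20 − $217.55 = $707.65

$707.65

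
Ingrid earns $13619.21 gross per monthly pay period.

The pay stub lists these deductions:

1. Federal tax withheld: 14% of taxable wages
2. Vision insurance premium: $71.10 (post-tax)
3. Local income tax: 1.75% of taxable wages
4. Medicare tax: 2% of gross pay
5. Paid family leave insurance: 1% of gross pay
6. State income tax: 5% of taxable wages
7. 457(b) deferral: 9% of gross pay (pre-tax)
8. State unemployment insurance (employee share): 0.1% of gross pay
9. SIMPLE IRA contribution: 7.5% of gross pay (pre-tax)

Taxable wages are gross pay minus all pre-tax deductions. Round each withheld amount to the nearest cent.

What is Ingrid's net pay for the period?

$8519.05

SIMPLE IRA contribution: $13619.21 × 0.075 = $1021.44
457(b) deferral: $13619.21 × 0.09 = $1225.73
Pre-tax total = $1021.44 + $1225.73 = $2247.17
Taxable wages = $13619.21 − $2247.17 = $11372.04
Federal tax withheld: $11372.04 × 0.14 = $1592.09
State income tax: $11372.04 × 0.05 = $568.60
Local income tax: $11372.04 × 0.0175 = $199.01
Medicare tax: $13619.21 × 0.02 = $272.38
Paid family leave insurance: $13619.21 × 0.01 = $136.19
State unemployment insurance (employee share): $13619.21 × 0.001 = $13.62
Vision insurance premium: $71.10
Total deductions = $1021.44 + $1225.73 + $1592.09 + $568.60 + $199.01 + $272.38 + $136.19 + $13.62 + $71.10 = $5100.16
Net pay = $13619.21 − $5100.16 = $8519.05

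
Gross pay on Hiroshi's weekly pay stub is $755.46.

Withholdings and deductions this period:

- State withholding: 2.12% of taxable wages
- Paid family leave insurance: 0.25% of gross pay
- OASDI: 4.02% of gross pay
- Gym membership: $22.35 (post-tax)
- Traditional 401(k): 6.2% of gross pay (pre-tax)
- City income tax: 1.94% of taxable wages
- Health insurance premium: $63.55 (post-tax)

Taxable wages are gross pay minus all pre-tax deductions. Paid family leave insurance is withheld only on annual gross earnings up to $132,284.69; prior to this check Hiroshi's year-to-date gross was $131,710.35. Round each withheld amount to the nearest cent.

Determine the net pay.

Traditional 401(k): $755.46 × 0.062 = $46.84
Taxable wages = $755.46 − $46.84 = $708.62
State withholding: $708.62 × 0.0212 = $15.02
City income tax: $708.62 × 0.0194 = $13.75
Paid family leave insurance: only $132,284.69 − $131,710.35 = $574.34 of this check is subject → $574.34 × 0.0025 = $1.44
OASDI: $755.46 × 0.0402 = $30.37
Gym membership: $22.35
Health insurance premium: $63.55
Total deductions = $46.84 + $15.02 + $13.75 + $1.44 + $30.37 + $22.35 + $63.55 = $193.32
Net pay = $755.46 − $193.32 = $562.14

$562.14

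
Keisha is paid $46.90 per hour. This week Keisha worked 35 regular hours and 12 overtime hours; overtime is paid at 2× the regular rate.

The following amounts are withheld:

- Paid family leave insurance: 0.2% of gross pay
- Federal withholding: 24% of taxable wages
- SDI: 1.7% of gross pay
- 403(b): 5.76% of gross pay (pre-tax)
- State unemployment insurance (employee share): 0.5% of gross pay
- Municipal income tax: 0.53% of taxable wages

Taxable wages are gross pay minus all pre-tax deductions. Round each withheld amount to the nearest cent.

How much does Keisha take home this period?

Regular pay: 35 × $46.90 = $1641.50
Overtime pay: 12 × $46.90 × 2 = $1125.60
Gross pay = $1641.50 + $1125.60 = $2767.10
403(b): $2767.10 × 0.0576 = $159.38
Taxable wages = $2767.10 − $159.38 = $2607.72
Municipal income tax: $2607.72 × 0.0053 = $13.82
Federal withholding: $2607.72 × 0.24 = $625.85
SDI: $2767.10 × 0.017 = $47.04
State unemployment insurance (employee share): $2767.10 × 0.005 = $13.84
Paid family leave insurance: $2767.10 × 0.002 = $5.53
Total deductions = $159.38 + $13.82 + $625.85 + $47.04 + $13.84 + $5.53 = $865.46
Net pay = $2767.10 − $865.46 = $1901.64

$1901.64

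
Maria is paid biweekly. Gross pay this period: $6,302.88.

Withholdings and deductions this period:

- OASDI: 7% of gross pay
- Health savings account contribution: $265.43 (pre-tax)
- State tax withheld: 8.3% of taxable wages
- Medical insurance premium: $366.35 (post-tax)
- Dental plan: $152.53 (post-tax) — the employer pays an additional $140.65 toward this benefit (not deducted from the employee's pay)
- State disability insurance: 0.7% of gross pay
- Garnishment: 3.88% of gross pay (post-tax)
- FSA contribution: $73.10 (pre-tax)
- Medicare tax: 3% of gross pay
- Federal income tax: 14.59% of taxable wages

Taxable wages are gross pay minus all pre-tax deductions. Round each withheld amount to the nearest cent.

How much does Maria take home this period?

$3,161.27

Health savings account contribution: $265.43
FSA contribution: $73.10
Pre-tax total = $265.43 + $73.10 = $338.53
Taxable wages = $6,302.88 − $338.53 = $5,964.35
Federal income tax: $5,964.35 × 0.1459 = $870.20
State tax withheld: $5,964.35 × 0.083 = $495.04
OASDI: $6,302.88 × 0.07 = $441.20
Medicare tax: $6,302.88 × 0.03 = $189.09
State disability insurance: $6,302.88 × 0.007 = $44.12
Medical insurance premium: $366.35
Dental plan: $152.53
Garnishment: $6,302.88 × 0.0388 = $244.55
(Employer's $140.65 toward dental plan is not withheld from the employee.)
Total deductions = $265.43 + $73.10 + $870.20 + $495.04 + $441.20 + $189.09 + $44.12 + $366.35 + $152.53 + $244.55 = $3,141.61
Net pay = $6,302.88 − $3,141.61 = $3,161.27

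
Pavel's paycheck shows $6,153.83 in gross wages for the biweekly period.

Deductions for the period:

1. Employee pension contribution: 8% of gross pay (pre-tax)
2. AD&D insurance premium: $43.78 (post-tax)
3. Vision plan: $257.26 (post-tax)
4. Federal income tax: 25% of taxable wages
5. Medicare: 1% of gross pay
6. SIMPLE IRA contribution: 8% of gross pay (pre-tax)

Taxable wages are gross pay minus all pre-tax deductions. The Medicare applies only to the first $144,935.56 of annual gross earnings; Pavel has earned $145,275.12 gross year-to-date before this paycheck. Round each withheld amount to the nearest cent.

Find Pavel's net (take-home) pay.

SIMPLE IRA contribution: $6,153.83 × 0.08 = $492.31
Employee pension contribution: $6,153.83 × 0.08 = $492.31
Pre-tax total = $492.31 + $492.31 = $984.62
Taxable wages = $6,153.83 − $984.62 = $5,169.21
Federal income tax: $5,169.21 × 0.25 = $1,292.30
Medicare: annual cap $144,935.56 already reached (YTD $145,275.12), so $0.00
AD&D insurance premium: $43.78
Vision plan: $257.26
Total deductions = $492.31 + $492.31 + $1,292.30 + $0.00 + $43.78 + $257.26 = $2,577.96
Net pay = $6,153.83 − $2,577.96 = $3,575.87

$3,575.87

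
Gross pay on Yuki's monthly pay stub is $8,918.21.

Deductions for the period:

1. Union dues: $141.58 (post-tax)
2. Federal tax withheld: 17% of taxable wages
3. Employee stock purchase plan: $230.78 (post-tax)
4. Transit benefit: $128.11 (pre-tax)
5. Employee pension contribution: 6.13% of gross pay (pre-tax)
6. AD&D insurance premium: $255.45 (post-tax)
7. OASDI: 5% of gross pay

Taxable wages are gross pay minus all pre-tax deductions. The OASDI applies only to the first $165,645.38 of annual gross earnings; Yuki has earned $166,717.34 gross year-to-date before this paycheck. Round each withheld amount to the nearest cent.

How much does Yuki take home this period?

Transit benefit: $128.11
Employee pension contribution: $8,918.21 × 0.0613 = $546.69
Pre-tax total = $128.11 + $546.69 = $674.80
Taxable wages = $8,918.21 − $674.80 = $8,243.41
Federal tax withheld: $8,243.41 × 0.17 = $1,401.38
OASDI: annual cap $165,645.38 already reached (YTD $166,717.34), so $0.00
Employee stock purchase plan: $230.78
Union dues: $141.58
AD&D insurance premium: $255.45
Total deductions = $128.11 + $546.69 + $1,401.38 + $0.00 + $230.78 + $141.58 + $255.45 = $2,703.99
Net pay = $8,918.21 − $2,703.99 = $6,214.22

$6,214.22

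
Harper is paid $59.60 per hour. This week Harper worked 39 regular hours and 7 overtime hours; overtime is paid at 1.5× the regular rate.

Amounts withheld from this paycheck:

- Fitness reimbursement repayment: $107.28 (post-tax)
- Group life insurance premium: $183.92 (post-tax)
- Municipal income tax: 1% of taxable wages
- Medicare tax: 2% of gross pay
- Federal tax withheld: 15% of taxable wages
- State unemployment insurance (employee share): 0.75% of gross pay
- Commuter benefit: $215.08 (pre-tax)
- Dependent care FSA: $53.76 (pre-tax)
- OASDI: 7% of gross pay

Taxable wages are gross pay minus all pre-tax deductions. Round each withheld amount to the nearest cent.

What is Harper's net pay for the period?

$1673.51

Regular pay: 39 × $59.60 = $2324.40
Overtime pay: 7 × $59.60 × 1.5 = $625.80
Gross pay = $2324.40 + $625.80 = $2950.20
Commuter benefit: $215.08
Dependent care FSA: $53.76
Pre-tax total = $215.08 + $53.76 = $268.84
Taxable wages = $2950.20 − $268.84 = $2681.36
Municipal income tax: $2681.36 × 0.01 = $26.81
Federal tax withheld: $2681.36 × 0.15 = $402.20
Medicare tax: $2950.20 × 0.02 = $59.00
State unemployment insurance (employee share): $2950.20 × 0.0075 = $22.13
OASDI: $2950.20 × 0.07 = $206.51
Fitness reimbursement repayment: $107.28
Group life insurance premium: $183.92
Total deductions = $215.08 + $53.76 + $26.81 + $402.20 + $59.00 + $22.13 + $206.51 + $107.28 + $183.92 = $1276.69
Net pay = $2950.20 − $1276.69 = $1673.51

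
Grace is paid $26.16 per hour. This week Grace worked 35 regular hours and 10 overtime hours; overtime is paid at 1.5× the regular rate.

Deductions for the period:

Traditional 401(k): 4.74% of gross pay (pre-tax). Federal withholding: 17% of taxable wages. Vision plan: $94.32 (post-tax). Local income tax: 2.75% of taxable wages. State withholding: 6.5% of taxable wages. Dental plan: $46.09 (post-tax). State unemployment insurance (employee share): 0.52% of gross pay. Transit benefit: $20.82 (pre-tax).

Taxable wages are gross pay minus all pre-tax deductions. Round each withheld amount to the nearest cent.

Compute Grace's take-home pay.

$756.36

Regular pay: 35 × $26.16 = $915.60
Overtime pay: 10 × $26.16 × 1.5 = $392.40
Gross pay = $915.60 + $392.40 = $1308.00
Transit benefit: $20.82
Traditional 401(k): $1308.00 × 0.0474 = $62.00
Pre-tax total = $20.82 + $62.00 = $82.82
Taxable wages = $1308.00 − $82.82 = $1225.18
Federal withholding: $1225.18 × 0.17 = $208.28
State withholding: $1225.18 × 0.065 = $79.64
Local income tax: $1225.18 × 0.0275 = $33.69
State unemployment insurance (employee share): $1308.00 × 0.0052 = $6.80
Dental plan: $46.09
Vision plan: $94.32
Total deductions = $20.82 + $62.00 + $208.28 + $79.64 + $33.69 + $6.80 + $46.09 + $94.32 = $551.64
Net pay = $1308.00 − $551.64 = $756.36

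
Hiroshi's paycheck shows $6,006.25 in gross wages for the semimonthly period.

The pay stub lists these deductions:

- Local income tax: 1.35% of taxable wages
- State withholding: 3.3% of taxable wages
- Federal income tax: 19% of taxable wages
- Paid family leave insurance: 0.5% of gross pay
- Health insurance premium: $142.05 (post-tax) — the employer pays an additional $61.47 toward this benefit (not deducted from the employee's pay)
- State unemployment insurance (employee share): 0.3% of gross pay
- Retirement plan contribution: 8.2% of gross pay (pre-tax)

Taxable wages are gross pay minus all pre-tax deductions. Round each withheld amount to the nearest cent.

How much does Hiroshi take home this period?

Retirement plan contribution: $6,006.25 × 0.082 = $492.51
Taxable wages = $6,006.25 − $492.51 = $5,513.74
Federal income tax: $5,513.74 × 0.19 = $1,047.61
Local income tax: $5,513.74 × 0.0135 = $74.44
State withholding: $5,513.74 × 0.033 = $181.95
Paid family leave insurance: $6,006.25 × 0.005 = $30.03
State unemployment insurance (employee share): $6,006.25 × 0.003 = $18.02
Health insurance premium: $142.05
(Employer's $61.47 toward health insurance premium is not withheld from the employee.)
Total deductions = $492.51 + $1,047.61 + $74.44 + $181.95 + $30.03 + $18.02 + $142.05 = $1,986.61
Net pay = $6,006.25 − $1,986.61 = $4,019.64

$4,019.64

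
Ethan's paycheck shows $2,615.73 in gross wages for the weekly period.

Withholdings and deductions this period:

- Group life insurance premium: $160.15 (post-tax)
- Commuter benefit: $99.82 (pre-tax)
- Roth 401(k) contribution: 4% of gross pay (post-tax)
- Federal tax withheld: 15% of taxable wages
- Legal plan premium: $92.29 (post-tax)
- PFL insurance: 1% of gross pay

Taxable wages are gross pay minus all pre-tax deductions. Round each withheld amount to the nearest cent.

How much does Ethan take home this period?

$1,755.29

Commuter benefit: $99.82
Taxable wages = $2,615.73 − $99.82 = $2,515.91
Federal tax withheld: $2,515.91 × 0.15 = $377.39
PFL insurance: $2,615.73 × 0.01 = $26.16
Roth 401(k) contribution: $2,615.73 × 0.04 = $104.63
Legal plan premium: $92.29
Group life insurance premium: $160.15
Total deductions = $99.82 + $377.39 + $26.16 + $104.63 + $92.29 + $160.15 = $860.44
Net pay = $2,615.73 − $860.44 = $1,755.29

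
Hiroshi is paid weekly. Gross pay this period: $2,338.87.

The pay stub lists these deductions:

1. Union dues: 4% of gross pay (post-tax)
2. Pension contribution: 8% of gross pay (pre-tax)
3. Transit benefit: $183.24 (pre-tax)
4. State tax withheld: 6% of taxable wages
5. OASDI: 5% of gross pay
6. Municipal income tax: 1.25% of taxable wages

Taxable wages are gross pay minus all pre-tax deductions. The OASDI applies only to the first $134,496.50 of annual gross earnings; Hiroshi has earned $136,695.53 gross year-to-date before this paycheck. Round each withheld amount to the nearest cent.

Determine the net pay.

Transit benefit: $183.24
Pension contribution: $2,338.87 × 0.08 = $187.11
Pre-tax total = $183.24 + $187.11 = $370.35
Taxable wages = $2,338.87 − $370.35 = $1,968.52
State tax withheld: $1,968.52 × 0.06 = $118.11
Municipal income tax: $1,968.52 × 0.0125 = $24.61
OASDI: annual cap $134,496.50 already reached (YTD $136,695.53), so $0.00
Union dues: $2,338.87 × 0.04 = $93.55
Total deductions = $183.24 + $187.11 + $118.11 + $24.61 + $0.00 + $93.55 = $606.62
Net pay = $2,338.87 − $606.62 = $1,732.25

$1,732.25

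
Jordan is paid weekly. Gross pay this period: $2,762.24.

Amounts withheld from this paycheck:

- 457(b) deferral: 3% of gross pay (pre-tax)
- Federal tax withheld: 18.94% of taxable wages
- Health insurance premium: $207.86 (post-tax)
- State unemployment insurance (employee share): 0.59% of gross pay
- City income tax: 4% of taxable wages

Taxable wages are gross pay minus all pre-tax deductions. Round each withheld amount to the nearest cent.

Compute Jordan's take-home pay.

$1,840.57

457(b) deferral: $2,762.24 × 0.03 = $82.87
Taxable wages = $2,762.24 − $82.87 = $2,679.37
City income tax: $2,679.37 × 0.04 = $107.17
Federal tax withheld: $2,679.37 × 0.1894 = $507.47
State unemployment insurance (employee share): $2,762.24 × 0.0059 = $16.30
Health insurance premium: $207.86
Total deductions = $82.87 + $107.17 + $507.47 + $16.30 + $207.86 = $921.67
Net pay = $2,762.24 − $921.67 = $1,840.57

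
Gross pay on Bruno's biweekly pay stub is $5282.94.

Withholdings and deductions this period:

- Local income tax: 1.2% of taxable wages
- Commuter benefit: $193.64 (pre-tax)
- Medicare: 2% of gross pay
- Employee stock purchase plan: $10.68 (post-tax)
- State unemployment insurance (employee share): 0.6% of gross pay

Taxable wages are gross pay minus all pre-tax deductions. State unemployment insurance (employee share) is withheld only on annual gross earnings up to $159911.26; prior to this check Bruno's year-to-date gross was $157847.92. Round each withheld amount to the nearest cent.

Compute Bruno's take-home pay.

$4899.51

Commuter benefit: $193.64
Taxable wages = $5282.94 − $193.64 = $5089.30
Local income tax: $5089.30 × 0.012 = $61.07
Medicare: $5282.94 × 0.02 = $105.66
State unemployment insurance (employee share): only $159911.26 − $157847.92 = $2063.34 of this check is subject → $2063.34 × 0.006 = $12.38
Employee stock purchase plan: $10.68
Total deductions = $193.64 + $61.07 + $105.66 + $12.38 + $10.68 = $383.43
Net pay = $5282.94 − $383.43 = $4899.51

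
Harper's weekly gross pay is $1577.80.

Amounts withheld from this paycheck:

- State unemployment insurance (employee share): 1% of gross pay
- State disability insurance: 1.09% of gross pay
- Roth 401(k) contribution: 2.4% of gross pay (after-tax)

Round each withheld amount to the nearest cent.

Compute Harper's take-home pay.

$1506.95

State disability insurance: $1577.80 × 0.0109 = $17.20
State unemployment insurance (employee share): $1577.80 × 0.01 = $15.78
Roth 401(k) contribution: $1577.80 × 0.024 = $37.87
Total deductions = $17.20 + $15.78 + $37.87 = $70.85
Net pay = $1577.80 − $70.85 = $1506.95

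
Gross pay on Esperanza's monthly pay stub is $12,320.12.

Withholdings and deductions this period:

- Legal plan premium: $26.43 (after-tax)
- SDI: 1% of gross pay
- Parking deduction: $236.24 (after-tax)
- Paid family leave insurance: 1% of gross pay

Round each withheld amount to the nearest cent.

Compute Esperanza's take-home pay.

$11,811.05

SDI: $12,320.12 × 0.01 = $123.20
Paid family leave insurance: $12,320.12 × 0.01 = $123.20
Legal plan premium: $26.43
Parking deduction: $236.24
Total deductions = $123.20 + $123.20 + $26.43 + $236.24 = $509.07
Net pay = $12,320.12 − $509.07 = $11,811.05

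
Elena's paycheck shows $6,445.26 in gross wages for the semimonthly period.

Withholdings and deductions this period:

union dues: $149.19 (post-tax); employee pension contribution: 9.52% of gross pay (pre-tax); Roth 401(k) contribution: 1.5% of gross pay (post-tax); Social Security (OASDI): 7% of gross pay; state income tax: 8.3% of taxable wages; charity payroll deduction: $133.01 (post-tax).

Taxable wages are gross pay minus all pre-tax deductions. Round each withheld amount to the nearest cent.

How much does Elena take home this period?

Employee pension contribution: $6,445.26 × 0.0952 = $613.59
Taxable wages = $6,445.26 − $613.59 = $5,831.67
State income tax: $5,831.67 × 0.083 = $484.03
Social Security (OASDI): $6,445.26 × 0.07 = $451.17
Charity payroll deduction: $133.01
Roth 401(k) contribution: $6,445.26 × 0.015 = $96.68
Union dues: $149.19
Total deductions = $613.59 + $484.03 + $451.17 + $133.01 + $96.68 + $149.19 = $1,927.67
Net pay = $6,445.26 − $1,927.67 = $4,517.59

$4,517.59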